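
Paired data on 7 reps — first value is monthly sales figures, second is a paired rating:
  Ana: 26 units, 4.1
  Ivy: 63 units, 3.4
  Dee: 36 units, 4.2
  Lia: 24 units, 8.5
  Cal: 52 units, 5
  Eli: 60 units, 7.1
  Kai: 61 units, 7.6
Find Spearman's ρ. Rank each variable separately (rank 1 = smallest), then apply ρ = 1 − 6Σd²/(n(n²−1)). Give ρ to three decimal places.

Ranks of variable 1: 2, 7, 3, 1, 4, 5, 6
Ranks of variable 2: 2, 1, 3, 7, 4, 5, 6
d = r₁ − r₂: 0, 6, 0, -6, 0, 0, 0
d²: 0, 36, 0, 36, 0, 0, 0; Σd² = 72
ρ = 1 − 6·72/(7·48) = 1 − 432/336 = -0.286

-0.286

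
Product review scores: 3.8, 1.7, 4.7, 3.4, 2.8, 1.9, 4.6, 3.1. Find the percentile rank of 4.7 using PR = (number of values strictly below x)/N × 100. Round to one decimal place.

87.5

N = 8.
Strictly below 4.7: 7. Equal to 4.7: 1.
PR = 7/8 × 100 = 87.5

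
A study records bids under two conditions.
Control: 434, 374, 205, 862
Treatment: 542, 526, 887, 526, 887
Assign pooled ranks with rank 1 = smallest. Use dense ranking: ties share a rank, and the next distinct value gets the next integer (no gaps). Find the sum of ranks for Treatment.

Sorted (ascending): 205, 374, 434, 526, 526, 542, 862, 887, 887
The 2 values of 526 share dense rank 4.
The 2 values of 887 share dense rank 7.
Remaining distinct values take the next consecutive integers.
Treatment values → pooled ranks: 542→5, 526→4, 887→7, 526→4, 887→7
Rank sum = 5 + 4 + 7 + 4 + 7 = 27

27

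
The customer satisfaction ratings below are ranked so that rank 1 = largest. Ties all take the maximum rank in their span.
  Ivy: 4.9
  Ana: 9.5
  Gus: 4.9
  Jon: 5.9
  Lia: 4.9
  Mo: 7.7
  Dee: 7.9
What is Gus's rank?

7

Sorted (descending): 9.5, 7.9, 7.7, 5.9, 4.9, 4.9, 4.9
The 3 values of 4.9 occupy positions 5–7 → each gets rank 7.
Gus has value 4.9 → rank 7.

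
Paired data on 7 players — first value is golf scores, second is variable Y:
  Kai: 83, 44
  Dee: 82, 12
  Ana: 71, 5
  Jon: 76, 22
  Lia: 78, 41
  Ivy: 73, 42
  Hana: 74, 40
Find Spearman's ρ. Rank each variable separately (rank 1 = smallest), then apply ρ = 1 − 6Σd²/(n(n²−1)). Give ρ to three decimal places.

0.393

Ranks of variable 1: 7, 6, 1, 4, 5, 2, 3
Ranks of variable 2: 7, 2, 1, 3, 5, 6, 4
d = r₁ − r₂: 0, 4, 0, 1, 0, -4, -1
d²: 0, 16, 0, 1, 0, 16, 1; Σd² = 34
ρ = 1 − 6·34/(7·48) = 1 − 204/336 = 0.393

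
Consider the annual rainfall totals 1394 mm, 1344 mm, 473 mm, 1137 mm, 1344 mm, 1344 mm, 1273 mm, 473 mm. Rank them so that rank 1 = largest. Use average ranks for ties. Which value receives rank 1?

Sorted (descending): 1394, 1344, 1344, 1344, 1273, 1137, 473, 473
The 3 values of 1344 occupy positions 2–4 → average rank 3.
The 2 values of 473 occupy positions 7–8 → average rank (7+8)/2 = 7.5.
Rank 1 → value 1394.

1394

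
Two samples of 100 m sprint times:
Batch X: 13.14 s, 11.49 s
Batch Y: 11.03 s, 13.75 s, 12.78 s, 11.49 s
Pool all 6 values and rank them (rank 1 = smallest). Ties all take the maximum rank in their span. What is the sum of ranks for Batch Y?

14

Sorted (ascending): 11.03, 11.49, 11.49, 12.78, 13.14, 13.75
The 2 values of 11.49 occupy positions 2–3 → each gets rank 3.
Batch Y values → pooled ranks: 11.03→1, 13.75→6, 12.78→4, 11.49→3
Rank sum = 1 + 6 + 4 + 3 = 14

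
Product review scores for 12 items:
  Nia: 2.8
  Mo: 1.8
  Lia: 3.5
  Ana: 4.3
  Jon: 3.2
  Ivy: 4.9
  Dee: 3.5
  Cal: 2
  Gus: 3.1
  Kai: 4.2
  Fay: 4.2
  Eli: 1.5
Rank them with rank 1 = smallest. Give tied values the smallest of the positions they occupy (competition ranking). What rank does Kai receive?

9

Sorted (ascending): 1.5, 1.8, 2, 2.8, 3.1, 3.2, 3.5, 3.5, 4.2, 4.2, 4.3, 4.9
The 2 values of 3.5 occupy positions 7–8 → each gets rank 7.
The 2 values of 4.2 occupy positions 9–10 → each gets rank 9.
Kai has value 4.2 → rank 9.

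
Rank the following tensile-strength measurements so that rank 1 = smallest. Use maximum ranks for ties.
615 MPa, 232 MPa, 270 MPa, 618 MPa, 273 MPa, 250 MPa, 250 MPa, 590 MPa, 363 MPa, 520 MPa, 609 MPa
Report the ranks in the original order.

Sorted (ascending): 232, 250, 250, 270, 273, 363, 520, 590, 609, 615, 618
The 2 values of 250 occupy positions 2–3 → each gets rank 3.

10, 1, 4, 11, 5, 3, 3, 8, 6, 7, 9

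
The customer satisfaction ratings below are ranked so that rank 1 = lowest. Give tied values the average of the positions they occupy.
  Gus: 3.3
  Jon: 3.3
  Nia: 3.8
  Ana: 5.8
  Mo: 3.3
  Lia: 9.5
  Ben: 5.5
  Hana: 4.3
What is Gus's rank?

Sorted (ascending): 3.3, 3.3, 3.3, 3.8, 4.3, 5.5, 5.8, 9.5
The 3 values of 3.3 occupy positions 1–3 → average rank 2.
Gus has value 3.3 → rank 2.

2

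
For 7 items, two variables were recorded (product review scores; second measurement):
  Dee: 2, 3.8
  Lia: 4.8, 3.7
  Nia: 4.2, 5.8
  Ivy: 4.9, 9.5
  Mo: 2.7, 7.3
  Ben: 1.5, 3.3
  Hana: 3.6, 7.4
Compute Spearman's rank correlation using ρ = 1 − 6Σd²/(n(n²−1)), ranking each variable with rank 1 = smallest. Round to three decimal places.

0.536

Ranks of variable 1: 2, 6, 5, 7, 3, 1, 4
Ranks of variable 2: 3, 2, 4, 7, 5, 1, 6
d = r₁ − r₂: -1, 4, 1, 0, -2, 0, -2
d²: 1, 16, 1, 0, 4, 0, 4; Σd² = 26
ρ = 1 − 6·26/(7·48) = 1 − 156/336 = 0.536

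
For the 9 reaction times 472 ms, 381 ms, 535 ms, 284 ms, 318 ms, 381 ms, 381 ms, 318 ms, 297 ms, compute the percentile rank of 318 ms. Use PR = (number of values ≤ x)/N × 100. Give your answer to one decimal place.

44.4

N = 9.
Strictly below 318: 2. Equal to 318: 2.
PR = 4/9 × 100 = 44.4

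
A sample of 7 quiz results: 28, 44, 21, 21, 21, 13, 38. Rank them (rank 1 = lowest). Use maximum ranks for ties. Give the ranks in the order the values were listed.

Sorted (ascending): 13, 21, 21, 21, 28, 38, 44
The 3 values of 21 occupy positions 2–4 → each gets rank 4.

5, 7, 4, 4, 4, 1, 6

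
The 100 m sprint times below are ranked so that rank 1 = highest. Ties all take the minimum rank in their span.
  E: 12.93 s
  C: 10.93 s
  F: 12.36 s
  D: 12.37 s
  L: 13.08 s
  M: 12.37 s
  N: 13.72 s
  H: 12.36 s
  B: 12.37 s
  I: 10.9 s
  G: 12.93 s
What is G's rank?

Sorted (descending): 13.72, 13.08, 12.93, 12.93, 12.37, 12.37, 12.37, 12.36, 12.36, 10.93, 10.9
The 2 values of 12.93 occupy positions 3–4 → each gets rank 3.
The 3 values of 12.37 occupy positions 5–7 → each gets rank 5.
The 2 values of 12.36 occupy positions 8–9 → each gets rank 8.
G has value 12.93 s → rank 3.

3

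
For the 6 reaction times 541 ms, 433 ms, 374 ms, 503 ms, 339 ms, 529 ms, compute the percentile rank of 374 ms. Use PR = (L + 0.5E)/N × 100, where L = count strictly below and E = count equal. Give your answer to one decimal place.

25.0

N = 6.
Strictly below 374: 1. Equal to 374: 1.
PR = (1 + 0.5·1)/6 × 100 = 25.0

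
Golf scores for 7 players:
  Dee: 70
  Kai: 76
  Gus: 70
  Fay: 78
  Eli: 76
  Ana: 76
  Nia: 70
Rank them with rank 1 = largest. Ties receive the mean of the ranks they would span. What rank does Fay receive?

Sorted (descending): 78, 76, 76, 76, 70, 70, 70
The 3 values of 76 occupy positions 2–4 → average rank 3.
The 3 values of 70 occupy positions 5–7 → average rank 6.
Fay has value 78 → rank 1.

1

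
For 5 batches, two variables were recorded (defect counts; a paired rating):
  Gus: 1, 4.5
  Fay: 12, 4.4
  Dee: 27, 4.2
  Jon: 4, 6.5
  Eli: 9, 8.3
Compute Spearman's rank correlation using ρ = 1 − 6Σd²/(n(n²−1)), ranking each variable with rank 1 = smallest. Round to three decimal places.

Ranks of variable 1: 1, 4, 5, 2, 3
Ranks of variable 2: 3, 2, 1, 4, 5
d = r₁ − r₂: -2, 2, 4, -2, -2
d²: 4, 4, 16, 4, 4; Σd² = 32
ρ = 1 − 6·32/(5·24) = 1 − 192/120 = -0.600

-0.600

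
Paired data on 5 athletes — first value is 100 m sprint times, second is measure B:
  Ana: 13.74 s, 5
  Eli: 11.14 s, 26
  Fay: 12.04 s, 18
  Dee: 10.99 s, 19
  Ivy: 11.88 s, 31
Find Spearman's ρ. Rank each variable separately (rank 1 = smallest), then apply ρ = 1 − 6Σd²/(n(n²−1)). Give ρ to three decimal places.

-0.600

Ranks of variable 1: 5, 2, 4, 1, 3
Ranks of variable 2: 1, 4, 2, 3, 5
d = r₁ − r₂: 4, -2, 2, -2, -2
d²: 16, 4, 4, 4, 4; Σd² = 32
ρ = 1 − 6·32/(5·24) = 1 − 192/120 = -0.600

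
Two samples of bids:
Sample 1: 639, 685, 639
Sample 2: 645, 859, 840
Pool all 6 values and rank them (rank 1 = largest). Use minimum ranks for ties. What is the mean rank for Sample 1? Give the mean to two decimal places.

Sorted (descending): 859, 840, 685, 645, 639, 639
The 2 values of 639 occupy positions 5–6 → each gets rank 5.
Sample 1 values → pooled ranks: 639→5, 685→3, 639→5
Mean rank = (5 + 3 + 5) / 3 = 4.33

4.33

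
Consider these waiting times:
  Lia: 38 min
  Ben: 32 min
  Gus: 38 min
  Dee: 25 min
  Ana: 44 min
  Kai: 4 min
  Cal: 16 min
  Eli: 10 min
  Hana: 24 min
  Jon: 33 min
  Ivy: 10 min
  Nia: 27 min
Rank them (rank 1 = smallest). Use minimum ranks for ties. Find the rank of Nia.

7

Sorted (ascending): 4, 10, 10, 16, 24, 25, 27, 32, 33, 38, 38, 44
The 2 values of 10 occupy positions 2–3 → each gets rank 2.
The 2 values of 38 occupy positions 10–11 → each gets rank 10.
Nia has value 27 min → rank 7.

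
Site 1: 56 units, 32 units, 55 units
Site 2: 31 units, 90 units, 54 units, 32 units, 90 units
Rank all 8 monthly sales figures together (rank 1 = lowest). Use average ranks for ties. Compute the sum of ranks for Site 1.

Sorted (ascending): 31, 32, 32, 54, 55, 56, 90, 90
The 2 values of 32 occupy positions 2–3 → average rank (2+3)/2 = 2.5.
The 2 values of 90 occupy positions 7–8 → average rank (7+8)/2 = 7.5.
Site 1 values → pooled ranks: 56→6, 32→2.5, 55→5
Rank sum = 6 + 2.5 + 5 = 13.5

13.5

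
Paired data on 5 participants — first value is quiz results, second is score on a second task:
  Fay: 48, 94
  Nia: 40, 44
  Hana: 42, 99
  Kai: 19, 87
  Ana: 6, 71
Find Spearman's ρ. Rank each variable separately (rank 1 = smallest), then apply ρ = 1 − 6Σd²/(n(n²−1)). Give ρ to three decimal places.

0.600

Ranks of variable 1: 5, 3, 4, 2, 1
Ranks of variable 2: 4, 1, 5, 3, 2
d = r₁ − r₂: 1, 2, -1, -1, -1
d²: 1, 4, 1, 1, 1; Σd² = 8
ρ = 1 − 6·8/(5·24) = 1 − 48/120 = 0.600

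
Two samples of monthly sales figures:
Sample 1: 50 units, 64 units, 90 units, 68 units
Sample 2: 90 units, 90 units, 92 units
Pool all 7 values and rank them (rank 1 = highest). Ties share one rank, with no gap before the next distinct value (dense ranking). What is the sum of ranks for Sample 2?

5

Sorted (descending): 92, 90, 90, 90, 68, 64, 50
The 3 values of 90 share dense rank 2.
Remaining distinct values take the next consecutive integers.
Sample 2 values → pooled ranks: 90→2, 90→2, 92→1
Rank sum = 2 + 2 + 1 = 5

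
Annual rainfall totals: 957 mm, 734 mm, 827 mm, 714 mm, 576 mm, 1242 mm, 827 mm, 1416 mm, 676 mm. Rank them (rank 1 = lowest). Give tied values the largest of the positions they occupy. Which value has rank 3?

Sorted (ascending): 576, 676, 714, 734, 827, 827, 957, 1242, 1416
The 2 values of 827 occupy positions 5–6 → each gets rank 6.
Rank 3 → value 714.

714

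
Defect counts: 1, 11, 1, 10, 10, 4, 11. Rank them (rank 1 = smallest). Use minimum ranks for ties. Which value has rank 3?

Sorted (ascending): 1, 1, 4, 10, 10, 11, 11
The 2 values of 1 occupy positions 1–2 → each gets rank 1.
The 2 values of 10 occupy positions 4–5 → each gets rank 4.
The 2 values of 11 occupy positions 6–7 → each gets rank 6.
Rank 3 → value 4.

4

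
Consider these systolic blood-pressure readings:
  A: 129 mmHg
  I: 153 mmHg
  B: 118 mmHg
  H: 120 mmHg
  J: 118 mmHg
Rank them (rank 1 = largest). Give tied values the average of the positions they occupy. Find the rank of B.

4.5

Sorted (descending): 153, 129, 120, 118, 118
The 2 values of 118 occupy positions 4–5 → average rank (4+5)/2 = 4.5.
B has value 118 mmHg → rank 4.5.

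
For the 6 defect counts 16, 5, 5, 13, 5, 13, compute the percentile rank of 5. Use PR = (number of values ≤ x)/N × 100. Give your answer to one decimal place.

50.0

N = 6.
Strictly below 5: 0. Equal to 5: 3.
PR = 3/6 × 100 = 50.0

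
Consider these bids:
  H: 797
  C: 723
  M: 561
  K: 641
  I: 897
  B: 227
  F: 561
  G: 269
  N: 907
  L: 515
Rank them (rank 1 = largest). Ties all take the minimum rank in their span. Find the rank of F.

6

Sorted (descending): 907, 897, 797, 723, 641, 561, 561, 515, 269, 227
The 2 values of 561 occupy positions 6–7 → each gets rank 6.
F has value 561 → rank 6.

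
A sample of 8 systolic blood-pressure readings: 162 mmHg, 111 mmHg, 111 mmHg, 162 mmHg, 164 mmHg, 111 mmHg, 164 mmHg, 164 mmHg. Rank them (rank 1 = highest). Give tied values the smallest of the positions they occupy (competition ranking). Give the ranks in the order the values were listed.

4, 6, 6, 4, 1, 6, 1, 1

Sorted (descending): 164, 164, 164, 162, 162, 111, 111, 111
The 3 values of 164 occupy positions 1–3 → each gets rank 1.
The 2 values of 162 occupy positions 4–5 → each gets rank 4.
The 3 values of 111 occupy positions 6–8 → each gets rank 6.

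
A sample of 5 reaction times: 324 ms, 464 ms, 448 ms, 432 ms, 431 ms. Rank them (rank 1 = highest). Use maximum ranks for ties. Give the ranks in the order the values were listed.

5, 1, 2, 3, 4

Sorted (descending): 464, 448, 432, 431, 324
No ties — each value takes its position as its rank.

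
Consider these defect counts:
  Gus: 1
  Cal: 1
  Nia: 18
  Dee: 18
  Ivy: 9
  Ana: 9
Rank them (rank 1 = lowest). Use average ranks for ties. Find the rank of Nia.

Sorted (ascending): 1, 1, 9, 9, 18, 18
The 2 values of 1 occupy positions 1–2 → average rank (1+2)/2 = 1.5.
The 2 values of 9 occupy positions 3–4 → average rank (3+4)/2 = 3.5.
The 2 values of 18 occupy positions 5–6 → average rank (5+6)/2 = 5.5.
Nia has value 18 → rank 5.5.

5.5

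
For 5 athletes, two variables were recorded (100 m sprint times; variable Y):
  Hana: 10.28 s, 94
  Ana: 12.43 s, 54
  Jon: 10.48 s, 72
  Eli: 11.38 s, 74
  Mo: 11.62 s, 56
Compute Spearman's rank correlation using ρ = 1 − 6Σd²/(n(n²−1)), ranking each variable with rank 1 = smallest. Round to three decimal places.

-0.900

Ranks of variable 1: 1, 5, 2, 3, 4
Ranks of variable 2: 5, 1, 3, 4, 2
d = r₁ − r₂: -4, 4, -1, -1, 2
d²: 16, 16, 1, 1, 4; Σd² = 38
ρ = 1 − 6·38/(5·24) = 1 − 228/120 = -0.900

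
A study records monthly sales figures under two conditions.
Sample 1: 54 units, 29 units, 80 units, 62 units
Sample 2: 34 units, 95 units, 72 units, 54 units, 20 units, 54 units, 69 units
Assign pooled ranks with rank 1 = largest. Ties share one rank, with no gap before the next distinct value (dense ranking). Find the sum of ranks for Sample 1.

21

Sorted (descending): 95, 80, 72, 69, 62, 54, 54, 54, 34, 29, 20
The 3 values of 54 share dense rank 6.
Remaining distinct values take the next consecutive integers.
Sample 1 values → pooled ranks: 54→6, 29→8, 80→2, 62→5
Rank sum = 6 + 8 + 2 + 5 = 21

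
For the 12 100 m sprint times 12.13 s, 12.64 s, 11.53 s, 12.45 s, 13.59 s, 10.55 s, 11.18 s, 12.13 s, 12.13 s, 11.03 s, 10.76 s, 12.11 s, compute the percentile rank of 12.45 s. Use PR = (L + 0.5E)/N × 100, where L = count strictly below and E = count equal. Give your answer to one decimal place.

79.2

N = 12.
Strictly below 12.45: 9. Equal to 12.45: 1.
PR = (9 + 0.5·1)/12 × 100 = 79.2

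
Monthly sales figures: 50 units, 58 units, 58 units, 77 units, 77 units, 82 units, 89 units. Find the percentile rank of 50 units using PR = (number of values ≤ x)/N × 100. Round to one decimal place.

N = 7.
Strictly below 50: 0. Equal to 50: 1.
PR = 1/7 × 100 = 14.3

14.3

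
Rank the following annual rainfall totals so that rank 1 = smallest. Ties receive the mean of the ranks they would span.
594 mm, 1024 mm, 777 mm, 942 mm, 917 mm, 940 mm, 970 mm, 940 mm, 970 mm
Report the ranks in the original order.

Sorted (ascending): 594, 777, 917, 940, 940, 942, 970, 970, 1024
The 2 values of 940 occupy positions 4–5 → average rank (4+5)/2 = 4.5.
The 2 values of 970 occupy positions 7–8 → average rank (7+8)/2 = 7.5.

1, 9, 2, 6, 3, 4.5, 7.5, 4.5, 7.5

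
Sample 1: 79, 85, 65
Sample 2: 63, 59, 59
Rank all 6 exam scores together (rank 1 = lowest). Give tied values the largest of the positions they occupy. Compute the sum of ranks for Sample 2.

7

Sorted (ascending): 59, 59, 63, 65, 79, 85
The 2 values of 59 occupy positions 1–2 → each gets rank 2.
Sample 2 values → pooled ranks: 63→3, 59→2, 59→2
Rank sum = 3 + 2 + 2 = 7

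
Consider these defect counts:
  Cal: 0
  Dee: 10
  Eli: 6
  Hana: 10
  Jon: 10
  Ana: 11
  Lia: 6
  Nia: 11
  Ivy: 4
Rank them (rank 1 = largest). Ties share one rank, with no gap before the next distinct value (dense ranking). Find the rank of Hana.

2

Sorted (descending): 11, 11, 10, 10, 10, 6, 6, 4, 0
The 2 values of 11 share dense rank 1.
The 3 values of 10 share dense rank 2.
The 2 values of 6 share dense rank 3.
Remaining distinct values take the next consecutive integers.
Hana has value 10 → rank 2.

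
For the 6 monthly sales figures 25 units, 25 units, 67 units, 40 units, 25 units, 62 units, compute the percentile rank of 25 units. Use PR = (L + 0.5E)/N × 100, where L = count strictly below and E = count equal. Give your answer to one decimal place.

N = 6.
Strictly below 25: 0. Equal to 25: 3.
PR = (0 + 0.5·3)/6 × 100 = 25.0

25.0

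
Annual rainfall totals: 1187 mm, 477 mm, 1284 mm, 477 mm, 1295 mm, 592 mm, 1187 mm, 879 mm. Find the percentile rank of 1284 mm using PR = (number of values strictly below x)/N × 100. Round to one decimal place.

N = 8.
Strictly below 1284: 6. Equal to 1284: 1.
PR = 6/8 × 100 = 75.0

75.0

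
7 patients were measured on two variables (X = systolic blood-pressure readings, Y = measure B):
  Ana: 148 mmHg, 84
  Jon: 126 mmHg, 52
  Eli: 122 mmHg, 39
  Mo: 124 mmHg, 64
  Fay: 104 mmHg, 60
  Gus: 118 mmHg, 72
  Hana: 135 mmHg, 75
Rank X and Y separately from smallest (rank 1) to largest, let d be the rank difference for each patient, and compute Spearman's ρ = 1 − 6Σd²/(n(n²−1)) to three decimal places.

0.536

Ranks of variable 1: 7, 5, 3, 4, 1, 2, 6
Ranks of variable 2: 7, 2, 1, 4, 3, 5, 6
d = r₁ − r₂: 0, 3, 2, 0, -2, -3, 0
d²: 0, 9, 4, 0, 4, 9, 0; Σd² = 26
ρ = 1 − 6·26/(7·48) = 1 − 156/336 = 0.536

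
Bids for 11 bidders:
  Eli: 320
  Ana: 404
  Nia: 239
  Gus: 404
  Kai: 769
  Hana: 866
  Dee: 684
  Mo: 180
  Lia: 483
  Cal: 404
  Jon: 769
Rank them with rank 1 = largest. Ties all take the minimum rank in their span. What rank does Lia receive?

5

Sorted (descending): 866, 769, 769, 684, 483, 404, 404, 404, 320, 239, 180
The 2 values of 769 occupy positions 2–3 → each gets rank 2.
The 3 values of 404 occupy positions 6–8 → each gets rank 6.
Lia has value 483 → rank 5.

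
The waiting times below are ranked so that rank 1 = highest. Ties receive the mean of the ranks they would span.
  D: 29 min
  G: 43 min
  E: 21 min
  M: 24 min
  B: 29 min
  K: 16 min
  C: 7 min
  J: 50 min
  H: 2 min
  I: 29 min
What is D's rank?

Sorted (descending): 50, 43, 29, 29, 29, 24, 21, 16, 7, 2
The 3 values of 29 occupy positions 3–5 → average rank 4.
D has value 29 min → rank 4.

4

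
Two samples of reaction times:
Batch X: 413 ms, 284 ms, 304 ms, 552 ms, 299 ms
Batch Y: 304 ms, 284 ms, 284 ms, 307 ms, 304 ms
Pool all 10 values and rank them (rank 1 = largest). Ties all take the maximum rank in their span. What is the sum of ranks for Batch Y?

Sorted (descending): 552, 413, 307, 304, 304, 304, 299, 284, 284, 284
The 3 values of 304 occupy positions 4–6 → each gets rank 6.
The 3 values of 284 occupy positions 8–10 → each gets rank 10.
Batch Y values → pooled ranks: 304→6, 284→10, 284→10, 307→3, 304→6
Rank sum = 6 + 10 + 10 + 3 + 6 = 35

35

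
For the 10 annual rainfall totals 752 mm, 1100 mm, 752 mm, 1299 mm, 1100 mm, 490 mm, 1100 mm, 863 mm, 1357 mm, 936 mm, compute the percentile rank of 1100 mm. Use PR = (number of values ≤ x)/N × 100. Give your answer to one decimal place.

N = 10.
Strictly below 1100: 5. Equal to 1100: 3.
PR = 8/10 × 100 = 80.0

80.0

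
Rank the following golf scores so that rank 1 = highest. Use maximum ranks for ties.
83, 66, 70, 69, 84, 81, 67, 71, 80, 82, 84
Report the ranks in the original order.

3, 11, 8, 9, 2, 5, 10, 7, 6, 4, 2

Sorted (descending): 84, 84, 83, 82, 81, 80, 71, 70, 69, 67, 66
The 2 values of 84 occupy positions 1–2 → each gets rank 2.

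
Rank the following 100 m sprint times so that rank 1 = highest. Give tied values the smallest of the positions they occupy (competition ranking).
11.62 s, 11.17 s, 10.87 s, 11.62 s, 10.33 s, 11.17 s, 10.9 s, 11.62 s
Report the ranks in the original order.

1, 4, 7, 1, 8, 4, 6, 1

Sorted (descending): 11.62, 11.62, 11.62, 11.17, 11.17, 10.9, 10.87, 10.33
The 3 values of 11.62 occupy positions 1–3 → each gets rank 1.
The 2 values of 11.17 occupy positions 4–5 → each gets rank 4.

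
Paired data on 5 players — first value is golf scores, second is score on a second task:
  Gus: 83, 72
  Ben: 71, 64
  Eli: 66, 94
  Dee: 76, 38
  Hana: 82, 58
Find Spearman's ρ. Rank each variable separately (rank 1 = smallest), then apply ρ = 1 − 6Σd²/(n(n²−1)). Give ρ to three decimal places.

Ranks of variable 1: 5, 2, 1, 3, 4
Ranks of variable 2: 4, 3, 5, 1, 2
d = r₁ − r₂: 1, -1, -4, 2, 2
d²: 1, 1, 16, 4, 4; Σd² = 26
ρ = 1 − 6·26/(5·24) = 1 − 156/120 = -0.300

-0.300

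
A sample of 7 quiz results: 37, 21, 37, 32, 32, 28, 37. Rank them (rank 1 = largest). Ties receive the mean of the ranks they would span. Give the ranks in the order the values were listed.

Sorted (descending): 37, 37, 37, 32, 32, 28, 21
The 3 values of 37 occupy positions 1–3 → average rank 2.
The 2 values of 32 occupy positions 4–5 → average rank (4+5)/2 = 4.5.

2, 7, 2, 4.5, 4.5, 6, 2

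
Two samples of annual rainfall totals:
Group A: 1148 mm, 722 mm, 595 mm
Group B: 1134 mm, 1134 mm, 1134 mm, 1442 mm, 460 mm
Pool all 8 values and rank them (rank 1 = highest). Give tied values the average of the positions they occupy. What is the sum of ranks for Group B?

21

Sorted (descending): 1442, 1148, 1134, 1134, 1134, 722, 595, 460
The 3 values of 1134 occupy positions 3–5 → average rank 4.
Group B values → pooled ranks: 1134→4, 1134→4, 1134→4, 1442→1, 460→8
Rank sum = 4 + 4 + 4 + 1 + 8 = 21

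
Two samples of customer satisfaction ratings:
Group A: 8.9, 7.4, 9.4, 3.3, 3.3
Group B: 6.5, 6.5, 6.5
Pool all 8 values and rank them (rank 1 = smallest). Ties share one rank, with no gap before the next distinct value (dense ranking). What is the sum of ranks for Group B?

6

Sorted (ascending): 3.3, 3.3, 6.5, 6.5, 6.5, 7.4, 8.9, 9.4
The 2 values of 3.3 share dense rank 1.
The 3 values of 6.5 share dense rank 2.
Remaining distinct values take the next consecutive integers.
Group B values → pooled ranks: 6.5→2, 6.5→2, 6.5→2
Rank sum = 2 + 2 + 2 = 6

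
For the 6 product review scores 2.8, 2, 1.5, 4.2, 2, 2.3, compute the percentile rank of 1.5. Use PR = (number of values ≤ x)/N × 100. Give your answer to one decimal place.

16.7

N = 6.
Strictly below 1.5: 0. Equal to 1.5: 1.
PR = 1/6 × 100 = 16.7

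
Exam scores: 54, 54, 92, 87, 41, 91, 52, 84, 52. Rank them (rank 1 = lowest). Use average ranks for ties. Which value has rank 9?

Sorted (ascending): 41, 52, 52, 54, 54, 84, 87, 91, 92
The 2 values of 52 occupy positions 2–3 → average rank (2+3)/2 = 2.5.
The 2 values of 54 occupy positions 4–5 → average rank (4+5)/2 = 4.5.
Rank 9 → value 92.

92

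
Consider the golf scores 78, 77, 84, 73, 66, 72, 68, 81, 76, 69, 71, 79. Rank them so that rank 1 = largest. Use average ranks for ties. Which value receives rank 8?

Sorted (descending): 84, 81, 79, 78, 77, 76, 73, 72, 71, 69, 68, 66
No ties — each value takes its position as its rank.
Rank 8 → value 72.

72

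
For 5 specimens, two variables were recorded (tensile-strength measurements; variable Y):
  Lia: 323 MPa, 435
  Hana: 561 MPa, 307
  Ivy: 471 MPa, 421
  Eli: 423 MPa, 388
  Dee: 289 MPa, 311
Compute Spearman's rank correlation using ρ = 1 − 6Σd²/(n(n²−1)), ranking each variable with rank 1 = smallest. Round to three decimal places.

-0.300

Ranks of variable 1: 2, 5, 4, 3, 1
Ranks of variable 2: 5, 1, 4, 3, 2
d = r₁ − r₂: -3, 4, 0, 0, -1
d²: 9, 16, 0, 0, 1; Σd² = 26
ρ = 1 − 6·26/(5·24) = 1 − 156/120 = -0.300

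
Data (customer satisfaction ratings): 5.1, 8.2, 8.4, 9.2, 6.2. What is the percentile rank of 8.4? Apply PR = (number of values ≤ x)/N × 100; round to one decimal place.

80.0

N = 5.
Strictly below 8.4: 3. Equal to 8.4: 1.
PR = 4/5 × 100 = 80.0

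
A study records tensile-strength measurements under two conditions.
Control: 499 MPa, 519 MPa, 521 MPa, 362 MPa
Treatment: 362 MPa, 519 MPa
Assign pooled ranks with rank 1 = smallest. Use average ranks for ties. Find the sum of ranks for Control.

Sorted (ascending): 362, 362, 499, 519, 519, 521
The 2 values of 362 occupy positions 1–2 → average rank (1+2)/2 = 1.5.
The 2 values of 519 occupy positions 4–5 → average rank (4+5)/2 = 4.5.
Control values → pooled ranks: 499→3, 519→4.5, 521→6, 362→1.5
Rank sum = 3 + 4.5 + 6 + 1.5 = 15

15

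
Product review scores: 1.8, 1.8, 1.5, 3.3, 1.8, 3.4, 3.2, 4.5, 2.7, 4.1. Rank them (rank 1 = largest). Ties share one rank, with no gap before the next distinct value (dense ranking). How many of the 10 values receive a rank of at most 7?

Sorted (descending): 4.5, 4.1, 3.4, 3.3, 3.2, 2.7, 1.8, 1.8, 1.8, 1.5
The 3 values of 1.8 share dense rank 7.
Remaining distinct values take the next consecutive integers.
Ranks ≤ 7: {1, 2, 3, 4, 5, 6, 7, 7, 7} → 9 values.

9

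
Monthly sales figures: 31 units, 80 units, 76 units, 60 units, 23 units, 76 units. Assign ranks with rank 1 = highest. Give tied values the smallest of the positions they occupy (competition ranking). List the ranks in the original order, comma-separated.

Sorted (descending): 80, 76, 76, 60, 31, 23
The 2 values of 76 occupy positions 2–3 → each gets rank 2.

5, 1, 2, 4, 6, 2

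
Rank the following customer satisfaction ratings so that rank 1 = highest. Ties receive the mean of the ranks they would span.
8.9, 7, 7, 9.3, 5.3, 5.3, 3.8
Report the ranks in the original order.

2, 3.5, 3.5, 1, 5.5, 5.5, 7

Sorted (descending): 9.3, 8.9, 7, 7, 5.3, 5.3, 3.8
The 2 values of 7 occupy positions 3–4 → average rank (3+4)/2 = 3.5.
The 2 values of 5.3 occupy positions 5–6 → average rank (5+6)/2 = 5.5.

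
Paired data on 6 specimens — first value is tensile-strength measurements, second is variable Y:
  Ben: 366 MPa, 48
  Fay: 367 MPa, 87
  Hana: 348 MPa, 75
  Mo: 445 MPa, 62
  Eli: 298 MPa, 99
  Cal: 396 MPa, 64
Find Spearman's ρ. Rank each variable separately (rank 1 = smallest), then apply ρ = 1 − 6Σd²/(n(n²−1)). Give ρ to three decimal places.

-0.543

Ranks of variable 1: 3, 4, 2, 6, 1, 5
Ranks of variable 2: 1, 5, 4, 2, 6, 3
d = r₁ − r₂: 2, -1, -2, 4, -5, 2
d²: 4, 1, 4, 16, 25, 4; Σd² = 54
ρ = 1 − 6·54/(6·35) = 1 − 324/210 = -0.543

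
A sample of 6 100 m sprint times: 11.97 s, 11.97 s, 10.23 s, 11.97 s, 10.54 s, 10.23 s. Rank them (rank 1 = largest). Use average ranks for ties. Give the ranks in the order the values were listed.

2, 2, 5.5, 2, 4, 5.5

Sorted (descending): 11.97, 11.97, 11.97, 10.54, 10.23, 10.23
The 3 values of 11.97 occupy positions 1–3 → average rank 2.
The 2 values of 10.23 occupy positions 5–6 → average rank (5+6)/2 = 5.5.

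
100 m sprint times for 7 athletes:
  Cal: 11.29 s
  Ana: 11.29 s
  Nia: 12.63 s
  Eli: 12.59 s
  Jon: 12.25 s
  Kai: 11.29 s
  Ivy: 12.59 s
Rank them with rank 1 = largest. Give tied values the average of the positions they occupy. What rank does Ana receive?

6

Sorted (descending): 12.63, 12.59, 12.59, 12.25, 11.29, 11.29, 11.29
The 2 values of 12.59 occupy positions 2–3 → average rank (2+3)/2 = 2.5.
The 3 values of 11.29 occupy positions 5–7 → average rank 6.
Ana has value 11.29 s → rank 6.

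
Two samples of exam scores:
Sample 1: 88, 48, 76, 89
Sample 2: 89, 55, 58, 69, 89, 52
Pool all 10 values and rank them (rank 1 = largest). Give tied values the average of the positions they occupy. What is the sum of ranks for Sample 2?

Sorted (descending): 89, 89, 89, 88, 76, 69, 58, 55, 52, 48
The 3 values of 89 occupy positions 1–3 → average rank 2.
Sample 2 values → pooled ranks: 89→2, 55→8, 58→7, 69→6, 89→2, 52→9
Rank sum = 2 + 8 + 7 + 6 + 2 + 9 = 34

34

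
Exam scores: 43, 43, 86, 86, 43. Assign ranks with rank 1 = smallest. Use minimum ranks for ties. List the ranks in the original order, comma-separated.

1, 1, 4, 4, 1

Sorted (ascending): 43, 43, 43, 86, 86
The 3 values of 43 occupy positions 1–3 → each gets rank 1.
The 2 values of 86 occupy positions 4–5 → each gets rank 4.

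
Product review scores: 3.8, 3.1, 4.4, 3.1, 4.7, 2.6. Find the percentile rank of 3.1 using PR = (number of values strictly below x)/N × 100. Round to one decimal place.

16.7

N = 6.
Strictly below 3.1: 1. Equal to 3.1: 2.
PR = 1/6 × 100 = 16.7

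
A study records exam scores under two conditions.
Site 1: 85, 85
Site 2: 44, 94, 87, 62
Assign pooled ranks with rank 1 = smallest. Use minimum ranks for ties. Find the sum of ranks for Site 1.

Sorted (ascending): 44, 62, 85, 85, 87, 94
The 2 values of 85 occupy positions 3–4 → each gets rank 3.
Site 1 values → pooled ranks: 85→3, 85→3
Rank sum = 3 + 3 = 6

6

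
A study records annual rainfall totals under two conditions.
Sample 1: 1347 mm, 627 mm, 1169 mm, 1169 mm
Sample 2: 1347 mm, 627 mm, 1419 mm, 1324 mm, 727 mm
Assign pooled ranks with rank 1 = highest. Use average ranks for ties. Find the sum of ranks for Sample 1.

22

Sorted (descending): 1419, 1347, 1347, 1324, 1169, 1169, 727, 627, 627
The 2 values of 1347 occupy positions 2–3 → average rank (2+3)/2 = 2.5.
The 2 values of 1169 occupy positions 5–6 → average rank (5+6)/2 = 5.5.
The 2 values of 627 occupy positions 8–9 → average rank (8+9)/2 = 8.5.
Sample 1 values → pooled ranks: 1347→2.5, 627→8.5, 1169→5.5, 1169→5.5
Rank sum = 2.5 + 8.5 + 5.5 + 5.5 = 22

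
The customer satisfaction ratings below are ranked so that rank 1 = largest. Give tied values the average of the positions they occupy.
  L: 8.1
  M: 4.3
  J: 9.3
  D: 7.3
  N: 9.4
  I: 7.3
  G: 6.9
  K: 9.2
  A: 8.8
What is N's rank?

Sorted (descending): 9.4, 9.3, 9.2, 8.8, 8.1, 7.3, 7.3, 6.9, 4.3
The 2 values of 7.3 occupy positions 6–7 → average rank (6+7)/2 = 6.5.
N has value 9.4 → rank 1.

1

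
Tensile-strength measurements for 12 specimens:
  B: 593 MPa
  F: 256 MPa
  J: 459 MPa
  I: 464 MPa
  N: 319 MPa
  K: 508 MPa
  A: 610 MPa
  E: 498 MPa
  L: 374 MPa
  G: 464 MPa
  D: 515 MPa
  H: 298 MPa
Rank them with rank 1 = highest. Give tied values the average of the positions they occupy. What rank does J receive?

8

Sorted (descending): 610, 593, 515, 508, 498, 464, 464, 459, 374, 319, 298, 256
The 2 values of 464 occupy positions 6–7 → average rank (6+7)/2 = 6.5.
J has value 459 MPa → rank 8.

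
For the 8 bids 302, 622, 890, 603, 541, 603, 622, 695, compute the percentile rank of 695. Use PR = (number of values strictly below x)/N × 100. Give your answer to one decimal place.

N = 8.
Strictly below 695: 6. Equal to 695: 1.
PR = 6/8 × 100 = 75.0

75.0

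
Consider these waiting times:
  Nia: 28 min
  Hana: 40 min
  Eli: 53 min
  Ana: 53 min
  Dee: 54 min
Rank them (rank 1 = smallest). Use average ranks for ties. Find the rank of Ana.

Sorted (ascending): 28, 40, 53, 53, 54
The 2 values of 53 occupy positions 3–4 → average rank (3+4)/2 = 3.5.
Ana has value 53 min → rank 3.5.

3.5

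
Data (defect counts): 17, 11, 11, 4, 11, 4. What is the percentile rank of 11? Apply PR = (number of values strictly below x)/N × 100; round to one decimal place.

33.3

N = 6.
Strictly below 11: 2. Equal to 11: 3.
PR = 2/6 × 100 = 33.3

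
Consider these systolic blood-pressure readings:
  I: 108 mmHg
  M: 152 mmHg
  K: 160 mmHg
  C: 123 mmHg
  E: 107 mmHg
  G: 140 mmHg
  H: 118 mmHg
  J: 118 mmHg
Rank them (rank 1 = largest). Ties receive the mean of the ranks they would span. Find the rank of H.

5.5

Sorted (descending): 160, 152, 140, 123, 118, 118, 108, 107
The 2 values of 118 occupy positions 5–6 → average rank (5+6)/2 = 5.5.
H has value 118 mmHg → rank 5.5.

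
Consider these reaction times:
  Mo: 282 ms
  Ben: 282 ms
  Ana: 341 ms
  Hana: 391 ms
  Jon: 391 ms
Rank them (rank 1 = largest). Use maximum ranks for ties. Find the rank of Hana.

2

Sorted (descending): 391, 391, 341, 282, 282
The 2 values of 391 occupy positions 1–2 → each gets rank 2.
The 2 values of 282 occupy positions 4–5 → each gets rank 5.
Hana has value 391 ms → rank 2.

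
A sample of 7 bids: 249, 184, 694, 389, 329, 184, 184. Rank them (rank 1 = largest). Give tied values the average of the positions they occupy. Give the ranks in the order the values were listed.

4, 6, 1, 2, 3, 6, 6

Sorted (descending): 694, 389, 329, 249, 184, 184, 184
The 3 values of 184 occupy positions 5–7 → average rank 6.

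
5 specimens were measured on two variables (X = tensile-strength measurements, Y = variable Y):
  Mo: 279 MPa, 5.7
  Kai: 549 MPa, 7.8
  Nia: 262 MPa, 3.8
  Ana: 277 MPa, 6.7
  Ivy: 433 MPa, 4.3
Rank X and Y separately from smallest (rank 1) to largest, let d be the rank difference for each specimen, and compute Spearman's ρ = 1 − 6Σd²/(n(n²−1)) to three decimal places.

0.600

Ranks of variable 1: 3, 5, 1, 2, 4
Ranks of variable 2: 3, 5, 1, 4, 2
d = r₁ − r₂: 0, 0, 0, -2, 2
d²: 0, 0, 0, 4, 4; Σd² = 8
ρ = 1 − 6·8/(5·24) = 1 − 48/120 = 0.600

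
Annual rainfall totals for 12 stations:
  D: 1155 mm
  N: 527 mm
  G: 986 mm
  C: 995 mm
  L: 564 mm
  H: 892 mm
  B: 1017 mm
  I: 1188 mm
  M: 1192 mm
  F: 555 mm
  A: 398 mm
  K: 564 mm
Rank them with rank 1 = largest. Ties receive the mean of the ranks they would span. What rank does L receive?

8.5

Sorted (descending): 1192, 1188, 1155, 1017, 995, 986, 892, 564, 564, 555, 527, 398
The 2 values of 564 occupy positions 8–9 → average rank (8+9)/2 = 8.5.
L has value 564 mm → rank 8.5.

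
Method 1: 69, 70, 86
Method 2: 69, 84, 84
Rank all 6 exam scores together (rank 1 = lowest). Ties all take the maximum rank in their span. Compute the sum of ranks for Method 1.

Sorted (ascending): 69, 69, 70, 84, 84, 86
The 2 values of 69 occupy positions 1–2 → each gets rank 2.
The 2 values of 84 occupy positions 4–5 → each gets rank 5.
Method 1 values → pooled ranks: 69→2, 70→3, 86→6
Rank sum = 2 + 3 + 6 = 11

11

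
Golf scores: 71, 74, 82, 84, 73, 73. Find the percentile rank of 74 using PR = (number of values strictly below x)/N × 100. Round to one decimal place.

50.0

N = 6.
Strictly below 74: 3. Equal to 74: 1.
PR = 3/6 × 100 = 50.0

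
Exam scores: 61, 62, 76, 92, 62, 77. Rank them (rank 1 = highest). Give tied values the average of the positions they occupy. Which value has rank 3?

76

Sorted (descending): 92, 77, 76, 62, 62, 61
The 2 values of 62 occupy positions 4–5 → average rank (4+5)/2 = 4.5.
Rank 3 → value 76.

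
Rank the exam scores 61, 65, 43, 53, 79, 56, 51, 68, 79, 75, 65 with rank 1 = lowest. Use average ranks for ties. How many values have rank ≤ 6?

Sorted (ascending): 43, 51, 53, 56, 61, 65, 65, 68, 75, 79, 79
The 2 values of 65 occupy positions 6–7 → average rank (6+7)/2 = 6.5.
The 2 values of 79 occupy positions 10–11 → average rank (10+11)/2 = 10.5.
Ranks ≤ 6: {1, 2, 3, 4, 5} → 5 values.

5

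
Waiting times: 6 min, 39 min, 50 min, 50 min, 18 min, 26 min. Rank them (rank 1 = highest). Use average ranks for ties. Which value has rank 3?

39

Sorted (descending): 50, 50, 39, 26, 18, 6
The 2 values of 50 occupy positions 1–2 → average rank (1+2)/2 = 1.5.
Rank 3 → value 39.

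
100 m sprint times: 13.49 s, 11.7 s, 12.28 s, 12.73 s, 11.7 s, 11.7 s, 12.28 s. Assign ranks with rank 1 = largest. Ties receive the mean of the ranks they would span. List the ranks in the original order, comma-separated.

Sorted (descending): 13.49, 12.73, 12.28, 12.28, 11.7, 11.7, 11.7
The 2 values of 12.28 occupy positions 3–4 → average rank (3+4)/2 = 3.5.
The 3 values of 11.7 occupy positions 5–7 → average rank 6.

1, 6, 3.5, 2, 6, 6, 3.5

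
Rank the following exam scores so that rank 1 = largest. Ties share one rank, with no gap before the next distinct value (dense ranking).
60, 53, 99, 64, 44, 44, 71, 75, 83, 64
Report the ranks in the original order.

Sorted (descending): 99, 83, 75, 71, 64, 64, 60, 53, 44, 44
The 2 values of 64 share dense rank 5.
The 2 values of 44 share dense rank 8.
Remaining distinct values take the next consecutive integers.

6, 7, 1, 5, 8, 8, 4, 3, 2, 5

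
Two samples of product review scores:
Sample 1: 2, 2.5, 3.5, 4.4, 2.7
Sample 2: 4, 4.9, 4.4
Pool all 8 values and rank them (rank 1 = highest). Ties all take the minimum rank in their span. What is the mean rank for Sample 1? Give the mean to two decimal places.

5.60

Sorted (descending): 4.9, 4.4, 4.4, 4, 3.5, 2.7, 2.5, 2
The 2 values of 4.4 occupy positions 2–3 → each gets rank 2.
Sample 1 values → pooled ranks: 2→8, 2.5→7, 3.5→5, 4.4→2, 2.7→6
Mean rank = (8 + 7 + 5 + 2 + 6) / 5 = 5.60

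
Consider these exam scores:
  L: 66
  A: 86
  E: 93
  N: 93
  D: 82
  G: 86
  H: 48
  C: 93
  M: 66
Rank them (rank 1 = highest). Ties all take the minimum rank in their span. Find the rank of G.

Sorted (descending): 93, 93, 93, 86, 86, 82, 66, 66, 48
The 3 values of 93 occupy positions 1–3 → each gets rank 1.
The 2 values of 86 occupy positions 4–5 → each gets rank 4.
The 2 values of 66 occupy positions 7–8 → each gets rank 7.
G has value 86 → rank 4.

4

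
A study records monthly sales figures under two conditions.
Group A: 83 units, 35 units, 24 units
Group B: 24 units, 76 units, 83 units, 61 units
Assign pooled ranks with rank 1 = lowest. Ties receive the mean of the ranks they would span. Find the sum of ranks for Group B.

17

Sorted (ascending): 24, 24, 35, 61, 76, 83, 83
The 2 values of 24 occupy positions 1–2 → average rank (1+2)/2 = 1.5.
The 2 values of 83 occupy positions 6–7 → average rank (6+7)/2 = 6.5.
Group B values → pooled ranks: 24→1.5, 76→5, 83→6.5, 61→4
Rank sum = 1.5 + 5 + 6.5 + 4 = 17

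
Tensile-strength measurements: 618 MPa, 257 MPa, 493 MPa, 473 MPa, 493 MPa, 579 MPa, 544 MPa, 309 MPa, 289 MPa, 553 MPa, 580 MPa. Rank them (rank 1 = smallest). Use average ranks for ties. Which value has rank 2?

289

Sorted (ascending): 257, 289, 309, 473, 493, 493, 544, 553, 579, 580, 618
The 2 values of 493 occupy positions 5–6 → average rank (5+6)/2 = 5.5.
Rank 2 → value 289.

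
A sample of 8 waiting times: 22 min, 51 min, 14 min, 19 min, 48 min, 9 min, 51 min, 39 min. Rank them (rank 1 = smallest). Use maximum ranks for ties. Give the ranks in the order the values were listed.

Sorted (ascending): 9, 14, 19, 22, 39, 48, 51, 51
The 2 values of 51 occupy positions 7–8 → each gets rank 8.

4, 8, 2, 3, 6, 1, 8, 5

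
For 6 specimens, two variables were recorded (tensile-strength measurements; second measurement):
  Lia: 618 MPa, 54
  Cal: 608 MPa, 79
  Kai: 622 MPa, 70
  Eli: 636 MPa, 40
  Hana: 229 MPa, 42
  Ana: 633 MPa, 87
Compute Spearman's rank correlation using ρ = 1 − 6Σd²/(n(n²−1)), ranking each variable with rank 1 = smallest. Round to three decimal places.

-0.029

Ranks of variable 1: 3, 2, 4, 6, 1, 5
Ranks of variable 2: 3, 5, 4, 1, 2, 6
d = r₁ − r₂: 0, -3, 0, 5, -1, -1
d²: 0, 9, 0, 25, 1, 1; Σd² = 36
ρ = 1 − 6·36/(6·35) = 1 − 216/210 = -0.029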